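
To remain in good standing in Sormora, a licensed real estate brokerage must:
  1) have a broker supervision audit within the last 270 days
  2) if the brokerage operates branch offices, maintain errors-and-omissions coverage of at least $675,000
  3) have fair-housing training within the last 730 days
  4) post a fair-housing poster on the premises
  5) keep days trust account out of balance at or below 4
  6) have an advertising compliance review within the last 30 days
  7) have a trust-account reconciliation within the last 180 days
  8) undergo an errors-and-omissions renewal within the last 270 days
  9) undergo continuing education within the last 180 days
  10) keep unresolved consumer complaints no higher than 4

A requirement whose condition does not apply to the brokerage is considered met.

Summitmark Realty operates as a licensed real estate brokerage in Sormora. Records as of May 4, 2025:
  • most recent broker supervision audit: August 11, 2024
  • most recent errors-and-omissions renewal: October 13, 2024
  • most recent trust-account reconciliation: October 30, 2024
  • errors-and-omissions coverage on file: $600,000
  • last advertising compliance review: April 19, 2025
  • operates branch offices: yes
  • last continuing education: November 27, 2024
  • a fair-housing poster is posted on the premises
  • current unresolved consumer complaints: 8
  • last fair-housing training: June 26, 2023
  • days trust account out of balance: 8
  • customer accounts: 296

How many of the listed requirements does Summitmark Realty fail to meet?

1. broker supervision audit 266 days ago vs limit 270 → met
2. condition 'operates branch offices' holds; errors-and-omissions coverage $600,000 < $675,000 → not met
3. fair-housing training 678 days ago vs limit 730 → met
4. fair-housing poster present → met
5. days trust account out of balance 8 > 4 → not met
6. advertising compliance review 15 days ago vs limit 30 → met
7. trust-account reconciliation 186 days ago vs limit 180 → not met
8. errors-and-omissions renewal 203 days ago vs limit 270 → met
9. continuing education 158 days ago vs limit 180 → met
10. unresolved consumer complaints 8 > 4 → not met
Not met: 4 of 10

4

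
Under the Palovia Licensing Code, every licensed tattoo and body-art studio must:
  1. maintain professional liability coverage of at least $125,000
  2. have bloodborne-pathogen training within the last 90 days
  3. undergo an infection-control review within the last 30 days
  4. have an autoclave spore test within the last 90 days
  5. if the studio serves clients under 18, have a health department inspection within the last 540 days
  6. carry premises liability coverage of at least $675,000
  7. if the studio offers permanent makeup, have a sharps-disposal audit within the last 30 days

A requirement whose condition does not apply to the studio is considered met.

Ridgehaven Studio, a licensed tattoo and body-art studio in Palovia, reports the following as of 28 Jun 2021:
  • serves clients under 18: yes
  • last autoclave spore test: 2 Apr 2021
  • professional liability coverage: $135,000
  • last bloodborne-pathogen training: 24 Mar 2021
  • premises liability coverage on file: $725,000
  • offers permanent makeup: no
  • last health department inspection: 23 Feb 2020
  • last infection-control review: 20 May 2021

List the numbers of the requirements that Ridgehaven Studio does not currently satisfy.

2, 3

1. professional liability coverage $135,000 ≥ $125,000 → met
2. bloodborne-pathogen training 96 days ago vs limit 90 → not met
3. infection-control review 39 days ago vs limit 30 → not met
4. autoclave spore test 87 days ago vs limit 90 → met
5. condition 'serves clients under 18' holds; health department inspection 491 days ago vs limit 540 → met
6. premises liability coverage $725,000 ≥ $675,000 → met
7. condition 'offers permanent makeup' does not hold → requirement n/a → met
Not met: 2, 3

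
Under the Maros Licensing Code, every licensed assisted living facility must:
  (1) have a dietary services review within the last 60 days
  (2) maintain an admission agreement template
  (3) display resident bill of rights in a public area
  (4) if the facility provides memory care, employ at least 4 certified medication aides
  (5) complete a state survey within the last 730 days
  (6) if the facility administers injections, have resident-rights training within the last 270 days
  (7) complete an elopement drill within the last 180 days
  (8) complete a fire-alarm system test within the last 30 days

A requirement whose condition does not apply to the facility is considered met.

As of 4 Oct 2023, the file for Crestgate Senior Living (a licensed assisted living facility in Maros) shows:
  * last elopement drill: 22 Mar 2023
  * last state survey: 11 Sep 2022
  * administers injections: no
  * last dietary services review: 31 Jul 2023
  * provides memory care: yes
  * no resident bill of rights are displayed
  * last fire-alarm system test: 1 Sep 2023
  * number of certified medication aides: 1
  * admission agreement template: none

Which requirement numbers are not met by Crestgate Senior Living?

1, 2, 3, 4, 7, 8

1. dietary services review 65 days ago vs limit 60 → not met
2. admission agreement template absent → not met
3. resident bill of rights absent → not met
4. condition 'provides memory care' holds; certified medication aides 1 < 4 → not met
5. state survey 388 days ago vs limit 730 → met
6. condition 'administers injections' does not hold → requirement n/a → met
7. elopement drill 196 days ago vs limit 180 → not met
8. fire-alarm system test 33 days ago vs limit 30 → not met
Not met: 1, 2, 3, 4, 7, 8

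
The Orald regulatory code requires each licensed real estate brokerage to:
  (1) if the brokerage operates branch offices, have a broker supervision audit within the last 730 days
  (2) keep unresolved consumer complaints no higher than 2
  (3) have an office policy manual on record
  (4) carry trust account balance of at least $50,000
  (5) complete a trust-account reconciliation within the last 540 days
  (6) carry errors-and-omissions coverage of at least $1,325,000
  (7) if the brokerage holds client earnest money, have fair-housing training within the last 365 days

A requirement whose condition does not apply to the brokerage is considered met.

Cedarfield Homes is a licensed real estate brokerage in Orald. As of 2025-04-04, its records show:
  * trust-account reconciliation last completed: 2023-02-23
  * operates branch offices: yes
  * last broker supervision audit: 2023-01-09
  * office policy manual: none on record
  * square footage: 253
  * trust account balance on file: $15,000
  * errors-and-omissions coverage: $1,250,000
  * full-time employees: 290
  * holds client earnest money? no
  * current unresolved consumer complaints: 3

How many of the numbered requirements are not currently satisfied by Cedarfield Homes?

6

1. condition 'operates branch offices' holds; broker supervision audit 816 days ago vs limit 730 → not met
2. unresolved consumer complaints 3 > 2 → not met
3. office policy manual absent → not met
4. trust account balance $15,000 < $50,000 → not met
5. trust-account reconciliation 771 days ago vs limit 540 → not met
6. errors-and-omissions coverage $1,250,000 < $1,325,000 → not met
7. condition 'holds client earnest money' does not hold → requirement n/a → met
Not met: 6 of 7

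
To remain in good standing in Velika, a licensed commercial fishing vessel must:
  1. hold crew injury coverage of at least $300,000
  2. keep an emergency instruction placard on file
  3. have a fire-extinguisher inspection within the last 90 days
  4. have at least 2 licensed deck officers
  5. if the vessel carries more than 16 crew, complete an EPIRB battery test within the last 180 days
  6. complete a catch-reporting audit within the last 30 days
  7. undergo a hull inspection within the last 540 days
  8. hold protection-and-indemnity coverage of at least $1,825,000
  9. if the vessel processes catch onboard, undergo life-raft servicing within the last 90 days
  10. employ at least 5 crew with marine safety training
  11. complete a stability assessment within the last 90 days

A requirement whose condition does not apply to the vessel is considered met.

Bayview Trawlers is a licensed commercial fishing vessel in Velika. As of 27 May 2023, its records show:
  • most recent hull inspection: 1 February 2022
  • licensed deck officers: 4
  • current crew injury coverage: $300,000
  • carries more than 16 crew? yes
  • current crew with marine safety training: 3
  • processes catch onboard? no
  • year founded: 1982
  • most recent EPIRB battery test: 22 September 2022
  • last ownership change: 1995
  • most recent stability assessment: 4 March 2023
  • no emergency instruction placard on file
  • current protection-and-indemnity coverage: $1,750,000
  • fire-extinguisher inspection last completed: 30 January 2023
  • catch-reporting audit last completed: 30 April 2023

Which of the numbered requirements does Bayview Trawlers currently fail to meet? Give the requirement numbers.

1. crew injury coverage $300,000 ≥ $300,000 → met
2. emergency instruction placard absent → not met
3. fire-extinguisher inspection 117 days ago vs limit 90 → not met
4. licensed deck officers 4 ≥ 2 → met
5. condition 'carries more than 16 crew' holds; EPIRB battery test 247 days ago vs limit 180 → not met
6. catch-reporting audit 27 days ago vs limit 30 → met
7. hull inspection 480 days ago vs limit 540 → met
8. protection-and-indemnity coverage $1,750,000 < $1,825,000 → not met
9. condition 'processes catch onboard' does not hold → requirement n/a → met
10. crew with marine safety training 3 < 5 → not met
11. stability assessment 84 days ago vs limit 90 → met
Not met: 2, 3, 5, 8, 10

2, 3, 5, 8, 10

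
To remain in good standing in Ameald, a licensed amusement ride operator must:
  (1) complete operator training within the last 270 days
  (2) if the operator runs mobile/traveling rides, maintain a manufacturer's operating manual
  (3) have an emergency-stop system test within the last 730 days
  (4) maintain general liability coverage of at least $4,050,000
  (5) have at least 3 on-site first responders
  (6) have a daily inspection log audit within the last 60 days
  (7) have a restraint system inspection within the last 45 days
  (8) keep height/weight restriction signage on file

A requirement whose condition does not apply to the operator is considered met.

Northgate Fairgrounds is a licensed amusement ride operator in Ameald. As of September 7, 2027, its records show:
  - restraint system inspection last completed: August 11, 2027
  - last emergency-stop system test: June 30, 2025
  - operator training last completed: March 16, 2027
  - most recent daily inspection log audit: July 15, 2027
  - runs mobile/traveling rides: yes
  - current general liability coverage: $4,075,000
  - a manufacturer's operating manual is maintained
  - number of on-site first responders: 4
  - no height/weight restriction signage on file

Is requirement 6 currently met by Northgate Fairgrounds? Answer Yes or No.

Yes

6. daily inspection log audit 54 days ago vs limit 60 → met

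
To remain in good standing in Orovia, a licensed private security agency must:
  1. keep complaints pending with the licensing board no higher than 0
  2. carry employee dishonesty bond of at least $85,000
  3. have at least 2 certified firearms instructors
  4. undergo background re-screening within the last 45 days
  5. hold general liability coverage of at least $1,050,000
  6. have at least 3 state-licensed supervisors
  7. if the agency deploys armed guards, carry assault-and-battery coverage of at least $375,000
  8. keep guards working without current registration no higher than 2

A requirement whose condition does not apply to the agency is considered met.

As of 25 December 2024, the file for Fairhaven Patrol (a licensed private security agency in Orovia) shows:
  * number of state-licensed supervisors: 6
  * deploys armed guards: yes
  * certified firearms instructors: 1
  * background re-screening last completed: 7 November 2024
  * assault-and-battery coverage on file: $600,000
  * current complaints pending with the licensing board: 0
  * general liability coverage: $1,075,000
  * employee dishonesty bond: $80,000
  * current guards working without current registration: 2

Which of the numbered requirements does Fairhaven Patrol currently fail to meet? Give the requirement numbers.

1. complaints pending with the licensing board 0 ≤ 0 → met
2. employee dishonesty bond $80,000 < $85,000 → not met
3. certified firearms instructors 1 < 2 → not met
4. background re-screening 48 days ago vs limit 45 → not met
5. general liability coverage $1,075,000 ≥ $1,050,000 → met
6. state-licensed supervisors 6 ≥ 3 → met
7. condition 'deploys armed guards' holds; assault-and-battery coverage $600,000 ≥ $375,000 → met
8. guards working without current registration 2 ≤ 2 → met
Not met: 2, 3, 4

2, 3, 4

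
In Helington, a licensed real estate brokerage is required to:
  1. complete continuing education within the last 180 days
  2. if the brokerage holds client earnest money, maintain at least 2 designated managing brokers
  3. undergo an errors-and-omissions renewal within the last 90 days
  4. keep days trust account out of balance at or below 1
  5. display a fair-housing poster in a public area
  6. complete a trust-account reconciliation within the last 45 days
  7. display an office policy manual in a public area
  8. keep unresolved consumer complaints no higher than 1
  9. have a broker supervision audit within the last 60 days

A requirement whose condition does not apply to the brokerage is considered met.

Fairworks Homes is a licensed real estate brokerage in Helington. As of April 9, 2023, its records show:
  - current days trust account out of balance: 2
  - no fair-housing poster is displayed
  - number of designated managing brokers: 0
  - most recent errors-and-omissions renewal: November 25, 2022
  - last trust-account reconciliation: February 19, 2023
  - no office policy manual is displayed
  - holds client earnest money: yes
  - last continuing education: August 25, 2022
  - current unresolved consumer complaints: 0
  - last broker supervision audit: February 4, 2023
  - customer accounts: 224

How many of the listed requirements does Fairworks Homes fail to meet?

8

1. continuing education 227 days ago vs limit 180 → not met
2. condition 'holds client earnest money' holds; designated managing brokers 0 < 2 → not met
3. errors-and-omissions renewal 135 days ago vs limit 90 → not met
4. days trust account out of balance 2 > 1 → not met
5. fair-housing poster absent → not met
6. trust-account reconciliation 49 days ago vs limit 45 → not met
7. office policy manual absent → not met
8. unresolved consumer complaints 0 ≤ 1 → met
9. broker supervision audit 64 days ago vs limit 60 → not met
Not met: 8 of 9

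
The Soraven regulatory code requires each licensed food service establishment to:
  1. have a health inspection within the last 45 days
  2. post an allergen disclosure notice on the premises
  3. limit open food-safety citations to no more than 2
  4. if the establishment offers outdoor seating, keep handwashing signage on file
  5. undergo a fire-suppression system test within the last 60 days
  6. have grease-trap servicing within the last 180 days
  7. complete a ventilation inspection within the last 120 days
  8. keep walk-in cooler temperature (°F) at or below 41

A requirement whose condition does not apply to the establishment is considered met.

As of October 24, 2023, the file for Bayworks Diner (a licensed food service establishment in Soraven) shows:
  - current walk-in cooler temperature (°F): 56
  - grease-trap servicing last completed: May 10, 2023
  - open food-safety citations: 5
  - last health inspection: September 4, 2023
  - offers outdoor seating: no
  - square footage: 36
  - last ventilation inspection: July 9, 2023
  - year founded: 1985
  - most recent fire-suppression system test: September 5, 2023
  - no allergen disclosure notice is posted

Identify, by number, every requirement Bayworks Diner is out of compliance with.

1, 2, 3, 8

1. health inspection 50 days ago vs limit 45 → not met
2. allergen disclosure notice absent → not met
3. open food-safety citations 5 > 2 → not met
4. condition 'offers outdoor seating' does not hold → requirement n/a → met
5. fire-suppression system test 49 days ago vs limit 60 → met
6. grease-trap servicing 167 days ago vs limit 180 → met
7. ventilation inspection 107 days ago vs limit 120 → met
8. walk-in cooler temperature (°F) 56 > 41 → not met
Not met: 1, 2, 3, 8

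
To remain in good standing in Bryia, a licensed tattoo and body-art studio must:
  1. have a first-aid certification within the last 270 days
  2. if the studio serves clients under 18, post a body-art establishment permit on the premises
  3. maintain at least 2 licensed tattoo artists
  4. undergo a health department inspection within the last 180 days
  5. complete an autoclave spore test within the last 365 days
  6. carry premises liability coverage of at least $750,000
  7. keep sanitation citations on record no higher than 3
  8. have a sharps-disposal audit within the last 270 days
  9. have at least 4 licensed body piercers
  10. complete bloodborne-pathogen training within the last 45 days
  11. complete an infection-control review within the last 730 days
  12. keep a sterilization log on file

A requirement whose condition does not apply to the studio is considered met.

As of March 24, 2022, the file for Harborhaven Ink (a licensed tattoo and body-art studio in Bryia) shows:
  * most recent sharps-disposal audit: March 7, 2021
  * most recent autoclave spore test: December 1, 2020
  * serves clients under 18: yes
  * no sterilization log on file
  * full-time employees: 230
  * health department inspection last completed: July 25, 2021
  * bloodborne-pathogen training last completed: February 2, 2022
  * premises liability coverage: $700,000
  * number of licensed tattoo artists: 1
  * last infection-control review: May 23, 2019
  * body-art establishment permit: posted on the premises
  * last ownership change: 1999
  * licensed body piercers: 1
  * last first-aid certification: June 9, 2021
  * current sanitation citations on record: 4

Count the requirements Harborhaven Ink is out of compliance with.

1. first-aid certification 288 days ago vs limit 270 → not met
2. condition 'serves clients under 18' holds; body-art establishment permit present → met
3. licensed tattoo artists 1 < 2 → not met
4. health department inspection 242 days ago vs limit 180 → not met
5. autoclave spore test 478 days ago vs limit 365 → not met
6. premises liability coverage $700,000 < $750,000 → not met
7. sanitation citations on record 4 > 3 → not met
8. sharps-disposal audit 382 days ago vs limit 270 → not met
9. licensed body piercers 1 < 4 → not met
10. bloodborne-pathogen training 50 days ago vs limit 45 → not met
11. infection-control review 1036 days ago vs limit 730 → not met
12. sterilization log absent → not met
Not met: 11 of 12

11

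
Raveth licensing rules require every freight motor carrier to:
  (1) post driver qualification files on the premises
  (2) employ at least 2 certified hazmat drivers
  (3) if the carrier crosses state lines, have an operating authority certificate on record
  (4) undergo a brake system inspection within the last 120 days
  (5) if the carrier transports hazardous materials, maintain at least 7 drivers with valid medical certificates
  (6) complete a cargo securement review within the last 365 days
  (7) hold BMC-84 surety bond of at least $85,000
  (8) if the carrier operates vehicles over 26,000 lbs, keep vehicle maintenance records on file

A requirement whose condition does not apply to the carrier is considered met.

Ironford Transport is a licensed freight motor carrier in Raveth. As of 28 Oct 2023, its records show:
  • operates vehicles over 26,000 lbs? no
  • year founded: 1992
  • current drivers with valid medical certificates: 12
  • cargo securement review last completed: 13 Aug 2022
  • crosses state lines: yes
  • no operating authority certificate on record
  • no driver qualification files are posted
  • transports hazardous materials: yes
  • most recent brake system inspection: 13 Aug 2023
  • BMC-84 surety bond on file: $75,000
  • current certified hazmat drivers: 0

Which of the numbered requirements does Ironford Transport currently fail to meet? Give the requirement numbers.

1, 2, 3, 6, 7

1. driver qualification files absent → not met
2. certified hazmat drivers 0 < 2 → not met
3. condition 'crosses state lines' holds; operating authority certificate absent → not met
4. brake system inspection 76 days ago vs limit 120 → met
5. condition 'transports hazardous materials' holds; drivers with valid medical certificates 12 ≥ 7 → met
6. cargo securement review 441 days ago vs limit 365 → not met
7. BMC-84 surety bond $75,000 < $85,000 → not met
8. condition 'operates vehicles over 26,000 lbs' does not hold → requirement n/a → met
Not met: 1, 2, 3, 6, 7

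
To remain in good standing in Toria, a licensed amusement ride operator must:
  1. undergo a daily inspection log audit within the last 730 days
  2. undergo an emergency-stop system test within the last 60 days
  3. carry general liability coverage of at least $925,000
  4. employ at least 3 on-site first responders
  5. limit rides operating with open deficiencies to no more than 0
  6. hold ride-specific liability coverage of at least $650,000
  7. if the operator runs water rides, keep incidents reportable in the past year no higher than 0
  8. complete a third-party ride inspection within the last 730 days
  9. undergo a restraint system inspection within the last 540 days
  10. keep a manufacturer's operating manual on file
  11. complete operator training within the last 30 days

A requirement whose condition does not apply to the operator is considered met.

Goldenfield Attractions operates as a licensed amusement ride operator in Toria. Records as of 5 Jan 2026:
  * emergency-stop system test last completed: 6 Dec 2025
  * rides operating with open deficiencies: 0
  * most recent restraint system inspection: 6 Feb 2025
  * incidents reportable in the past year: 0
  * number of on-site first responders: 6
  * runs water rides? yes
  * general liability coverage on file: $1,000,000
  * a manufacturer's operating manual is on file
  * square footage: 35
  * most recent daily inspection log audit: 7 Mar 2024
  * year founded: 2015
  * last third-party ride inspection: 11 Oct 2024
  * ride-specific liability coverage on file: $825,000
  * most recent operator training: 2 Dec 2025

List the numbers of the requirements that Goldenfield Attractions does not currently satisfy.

11

1. daily inspection log audit 669 days ago vs limit 730 → met
2. emergency-stop system test 30 days ago vs limit 60 → met
3. general liability coverage $1,000,000 ≥ $925,000 → met
4. on-site first responders 6 ≥ 3 → met
5. rides operating with open deficiencies 0 ≤ 0 → met
6. ride-specific liability coverage $825,000 ≥ $650,000 → met
7. condition 'runs water rides' holds; incidents reportable in the past year 0 ≤ 0 → met
8. third-party ride inspection 451 days ago vs limit 730 → met
9. restraint system inspection 333 days ago vs limit 540 → met
10. manufacturer's operating manual present → met
11. operator training 34 days ago vs limit 30 → not met
Not met: 11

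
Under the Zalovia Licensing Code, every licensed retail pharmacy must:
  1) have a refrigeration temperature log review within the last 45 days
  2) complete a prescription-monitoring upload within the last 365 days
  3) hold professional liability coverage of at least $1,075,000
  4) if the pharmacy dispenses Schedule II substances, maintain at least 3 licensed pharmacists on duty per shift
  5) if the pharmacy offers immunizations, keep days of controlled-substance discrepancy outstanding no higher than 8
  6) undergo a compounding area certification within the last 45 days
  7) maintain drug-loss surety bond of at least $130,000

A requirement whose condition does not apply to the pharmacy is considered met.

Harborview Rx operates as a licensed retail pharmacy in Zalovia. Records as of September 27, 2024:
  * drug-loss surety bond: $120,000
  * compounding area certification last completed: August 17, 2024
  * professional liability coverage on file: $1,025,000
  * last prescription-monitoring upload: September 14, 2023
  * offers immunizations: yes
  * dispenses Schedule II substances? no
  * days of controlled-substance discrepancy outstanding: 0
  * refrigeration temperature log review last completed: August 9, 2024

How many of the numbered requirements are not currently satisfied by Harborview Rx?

4

1. refrigeration temperature log review 49 days ago vs limit 45 → not met
2. prescription-monitoring upload 379 days ago vs limit 365 → not met
3. professional liability coverage $1,025,000 < $1,075,000 → not met
4. condition 'dispenses Schedule II substances' does not hold → requirement n/a → met
5. condition 'offers immunizations' holds; days of controlled-substance discrepancy outstanding 0 ≤ 8 → met
6. compounding area certification 41 days ago vs limit 45 → met
7. drug-loss surety bond $120,000 < $130,000 → not met
Not met: 4 of 7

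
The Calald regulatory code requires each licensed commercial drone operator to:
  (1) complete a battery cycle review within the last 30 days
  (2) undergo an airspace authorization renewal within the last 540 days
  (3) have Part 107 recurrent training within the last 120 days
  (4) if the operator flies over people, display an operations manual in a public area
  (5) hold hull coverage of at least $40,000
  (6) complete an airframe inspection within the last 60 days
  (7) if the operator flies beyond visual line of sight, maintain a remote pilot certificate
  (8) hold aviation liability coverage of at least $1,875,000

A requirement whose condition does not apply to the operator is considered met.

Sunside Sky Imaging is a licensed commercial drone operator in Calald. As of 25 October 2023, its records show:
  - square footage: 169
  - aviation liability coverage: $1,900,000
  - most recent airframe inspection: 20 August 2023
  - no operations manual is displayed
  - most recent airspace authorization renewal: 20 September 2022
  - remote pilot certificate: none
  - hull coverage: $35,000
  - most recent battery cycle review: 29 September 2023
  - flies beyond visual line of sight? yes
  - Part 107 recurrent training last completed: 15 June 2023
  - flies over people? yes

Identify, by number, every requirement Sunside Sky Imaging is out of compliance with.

3, 4, 5, 6, 7

1. battery cycle review 26 days ago vs limit 30 → met
2. airspace authorization renewal 400 days ago vs limit 540 → met
3. Part 107 recurrent training 132 days ago vs limit 120 → not met
4. condition 'flies over people' holds; operations manual absent → not met
5. hull coverage $35,000 < $40,000 → not met
6. airframe inspection 66 days ago vs limit 60 → not met
7. condition 'flies beyond visual line of sight' holds; remote pilot certificate absent → not met
8. aviation liability coverage $1,900,000 ≥ $1,875,000 → met
Not met: 3, 4, 5, 6, 7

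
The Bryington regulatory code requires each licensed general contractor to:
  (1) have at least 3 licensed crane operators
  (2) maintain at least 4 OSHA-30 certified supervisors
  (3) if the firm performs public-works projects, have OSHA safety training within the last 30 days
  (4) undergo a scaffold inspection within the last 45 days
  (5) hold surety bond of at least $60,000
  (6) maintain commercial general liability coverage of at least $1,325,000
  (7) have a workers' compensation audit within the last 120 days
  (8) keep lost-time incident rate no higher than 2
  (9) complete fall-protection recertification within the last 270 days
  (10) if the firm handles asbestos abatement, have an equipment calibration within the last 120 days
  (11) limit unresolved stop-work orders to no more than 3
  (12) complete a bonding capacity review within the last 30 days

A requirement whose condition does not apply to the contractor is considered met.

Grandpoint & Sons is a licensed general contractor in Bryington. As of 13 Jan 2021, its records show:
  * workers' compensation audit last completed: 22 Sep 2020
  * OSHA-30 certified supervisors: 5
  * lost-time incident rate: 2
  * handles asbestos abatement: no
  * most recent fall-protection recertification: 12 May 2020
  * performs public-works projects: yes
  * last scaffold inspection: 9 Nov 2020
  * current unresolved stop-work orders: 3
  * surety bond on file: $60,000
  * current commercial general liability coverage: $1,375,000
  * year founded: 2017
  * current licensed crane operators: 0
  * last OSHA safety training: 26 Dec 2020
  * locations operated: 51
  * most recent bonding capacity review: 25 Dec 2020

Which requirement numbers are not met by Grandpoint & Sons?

1, 4

1. licensed crane operators 0 < 3 → not met
2. OSHA-30 certified supervisors 5 ≥ 4 → met
3. condition 'performs public-works projects' holds; OSHA safety training 18 days ago vs limit 30 → met
4. scaffold inspection 65 days ago vs limit 45 → not met
5. surety bond $60,000 ≥ $60,000 → met
6. commercial general liability coverage $1,375,000 ≥ $1,325,000 → met
7. workers' compensation audit 113 days ago vs limit 120 → met
8. lost-time incident rate 2 ≤ 2 → met
9. fall-protection recertification 246 days ago vs limit 270 → met
10. condition 'handles asbestos abatement' does not hold → requirement n/a → met
11. unresolved stop-work orders 3 ≤ 3 → met
12. bonding capacity review 19 days ago vs limit 30 → met
Not met: 1, 4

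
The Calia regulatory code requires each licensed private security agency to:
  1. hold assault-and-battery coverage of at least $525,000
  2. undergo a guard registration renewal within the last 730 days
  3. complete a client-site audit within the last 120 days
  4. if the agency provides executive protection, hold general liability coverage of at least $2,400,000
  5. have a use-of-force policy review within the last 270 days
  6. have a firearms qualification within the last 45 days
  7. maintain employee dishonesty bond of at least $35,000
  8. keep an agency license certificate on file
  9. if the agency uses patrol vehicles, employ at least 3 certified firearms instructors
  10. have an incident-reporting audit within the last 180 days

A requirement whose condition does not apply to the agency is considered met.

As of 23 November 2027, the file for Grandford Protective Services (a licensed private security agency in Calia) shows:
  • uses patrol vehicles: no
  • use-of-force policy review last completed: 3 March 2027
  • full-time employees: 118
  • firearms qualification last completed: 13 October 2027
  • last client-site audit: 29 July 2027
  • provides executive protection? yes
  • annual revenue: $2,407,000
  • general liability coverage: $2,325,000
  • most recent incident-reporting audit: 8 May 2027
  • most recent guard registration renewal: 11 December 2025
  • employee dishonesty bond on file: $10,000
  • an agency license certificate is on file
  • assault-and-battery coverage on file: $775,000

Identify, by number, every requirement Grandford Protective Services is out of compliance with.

4, 7, 10

1. assault-and-battery coverage $775,000 ≥ $525,000 → met
2. guard registration renewal 712 days ago vs limit 730 → met
3. client-site audit 117 days ago vs limit 120 → met
4. condition 'provides executive protection' holds; general liability coverage $2,325,000 < $2,400,000 → not met
5. use-of-force policy review 265 days ago vs limit 270 → met
6. firearms qualification 41 days ago vs limit 45 → met
7. employee dishonesty bond $10,000 < $35,000 → not met
8. agency license certificate present → met
9. condition 'uses patrol vehicles' does not hold → requirement n/a → met
10. incident-reporting audit 199 days ago vs limit 180 → not met
Not met: 4, 7, 10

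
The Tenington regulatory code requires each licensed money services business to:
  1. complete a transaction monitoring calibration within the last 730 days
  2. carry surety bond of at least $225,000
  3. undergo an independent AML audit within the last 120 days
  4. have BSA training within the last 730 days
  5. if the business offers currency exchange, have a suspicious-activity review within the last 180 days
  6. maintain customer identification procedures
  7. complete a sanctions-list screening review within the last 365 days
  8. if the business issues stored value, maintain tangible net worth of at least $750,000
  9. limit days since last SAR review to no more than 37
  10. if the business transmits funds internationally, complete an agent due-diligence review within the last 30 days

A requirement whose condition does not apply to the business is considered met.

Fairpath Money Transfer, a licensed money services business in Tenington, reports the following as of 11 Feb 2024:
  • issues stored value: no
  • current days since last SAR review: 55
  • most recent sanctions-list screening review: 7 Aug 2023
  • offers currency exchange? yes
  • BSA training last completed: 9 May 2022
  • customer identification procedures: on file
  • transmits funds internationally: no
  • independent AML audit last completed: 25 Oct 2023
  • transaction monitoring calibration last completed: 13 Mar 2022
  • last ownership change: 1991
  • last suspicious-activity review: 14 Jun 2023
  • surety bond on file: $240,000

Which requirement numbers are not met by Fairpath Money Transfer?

5, 9

1. transaction monitoring calibration 700 days ago vs limit 730 → met
2. surety bond $240,000 ≥ $225,000 → met
3. independent AML audit 109 days ago vs limit 120 → met
4. BSA training 643 days ago vs limit 730 → met
5. condition 'offers currency exchange' holds; suspicious-activity review 242 days ago vs limit 180 → not met
6. customer identification procedures present → met
7. sanctions-list screening review 188 days ago vs limit 365 → met
8. condition 'issues stored value' does not hold → requirement n/a → met
9. days since last SAR review 55 > 37 → not met
10. condition 'transmits funds internationally' does not hold → requirement n/a → met
Not met: 5, 9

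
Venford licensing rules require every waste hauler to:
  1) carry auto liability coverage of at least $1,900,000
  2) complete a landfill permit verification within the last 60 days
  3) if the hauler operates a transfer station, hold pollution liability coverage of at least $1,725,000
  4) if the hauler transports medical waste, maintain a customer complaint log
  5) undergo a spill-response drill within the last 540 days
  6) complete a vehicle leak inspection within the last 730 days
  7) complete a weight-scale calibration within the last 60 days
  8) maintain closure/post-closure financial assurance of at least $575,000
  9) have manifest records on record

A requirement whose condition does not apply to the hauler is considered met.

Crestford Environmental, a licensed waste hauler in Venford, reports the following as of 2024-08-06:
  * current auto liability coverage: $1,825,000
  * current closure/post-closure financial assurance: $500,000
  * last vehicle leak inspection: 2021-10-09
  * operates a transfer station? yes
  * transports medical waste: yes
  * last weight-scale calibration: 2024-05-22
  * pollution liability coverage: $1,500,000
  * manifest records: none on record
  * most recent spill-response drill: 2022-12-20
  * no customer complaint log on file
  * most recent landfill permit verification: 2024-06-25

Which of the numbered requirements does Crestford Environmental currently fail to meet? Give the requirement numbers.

1. auto liability coverage $1,825,000 < $1,900,000 → not met
2. landfill permit verification 42 days ago vs limit 60 → met
3. condition 'operates a transfer station' holds; pollution liability coverage $1,500,000 < $1,725,000 → not met
4. condition 'transports medical waste' holds; customer complaint log absent → not met
5. spill-response drill 595 days ago vs limit 540 → not met
6. vehicle leak inspection 1032 days ago vs limit 730 → not met
7. weight-scale calibration 76 days ago vs limit 60 → not met
8. closure/post-closure financial assurance $500,000 < $575,000 → not met
9. manifest records absent → not met
Not met: 1, 3, 4, 5, 6, 7, 8, 9

1, 3, 4, 5, 6, 7, 8, 9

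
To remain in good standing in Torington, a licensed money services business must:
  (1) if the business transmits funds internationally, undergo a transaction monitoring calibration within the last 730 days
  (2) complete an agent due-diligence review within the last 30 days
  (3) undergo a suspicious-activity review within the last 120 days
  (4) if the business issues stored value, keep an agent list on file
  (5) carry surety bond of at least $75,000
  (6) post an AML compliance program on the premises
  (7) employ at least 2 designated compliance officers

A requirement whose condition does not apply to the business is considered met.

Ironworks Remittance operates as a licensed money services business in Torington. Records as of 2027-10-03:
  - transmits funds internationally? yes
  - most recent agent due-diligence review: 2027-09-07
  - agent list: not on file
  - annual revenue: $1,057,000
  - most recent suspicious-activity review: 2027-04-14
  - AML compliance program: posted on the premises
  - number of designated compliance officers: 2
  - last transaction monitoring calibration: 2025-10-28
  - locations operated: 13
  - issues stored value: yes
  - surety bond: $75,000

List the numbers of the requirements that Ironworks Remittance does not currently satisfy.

1. condition 'transmits funds internationally' holds; transaction monitoring calibration 705 days ago vs limit 730 → met
2. agent due-diligence review 26 days ago vs limit 30 → met
3. suspicious-activity review 172 days ago vs limit 120 → not met
4. condition 'issues stored value' holds; agent list absent → not met
5. surety bond $75,000 ≥ $75,000 → met
6. AML compliance program present → met
7. designated compliance officers 2 ≥ 2 → met
Not met: 3, 4

3, 4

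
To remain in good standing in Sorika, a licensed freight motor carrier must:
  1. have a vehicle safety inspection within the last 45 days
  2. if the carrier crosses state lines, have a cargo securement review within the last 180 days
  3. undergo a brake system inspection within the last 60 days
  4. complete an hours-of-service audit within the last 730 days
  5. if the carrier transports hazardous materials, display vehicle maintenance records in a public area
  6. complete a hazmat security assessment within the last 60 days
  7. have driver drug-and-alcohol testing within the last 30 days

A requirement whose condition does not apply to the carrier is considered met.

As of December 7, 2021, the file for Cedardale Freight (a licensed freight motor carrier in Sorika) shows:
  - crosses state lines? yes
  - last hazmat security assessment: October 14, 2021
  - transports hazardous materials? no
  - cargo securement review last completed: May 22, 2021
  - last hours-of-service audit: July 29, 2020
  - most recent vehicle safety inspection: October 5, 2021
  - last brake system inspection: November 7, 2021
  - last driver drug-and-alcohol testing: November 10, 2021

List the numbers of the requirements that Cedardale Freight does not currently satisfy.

1, 2

1. vehicle safety inspection 63 days ago vs limit 45 → not met
2. condition 'crosses state lines' holds; cargo securement review 199 days ago vs limit 180 → not met
3. brake system inspection 30 days ago vs limit 60 → met
4. hours-of-service audit 496 days ago vs limit 730 → met
5. condition 'transports hazardous materials' does not hold → requirement n/a → met
6. hazmat security assessment 54 days ago vs limit 60 → met
7. driver drug-and-alcohol testing 27 days ago vs limit 30 → met
Not met: 1, 2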